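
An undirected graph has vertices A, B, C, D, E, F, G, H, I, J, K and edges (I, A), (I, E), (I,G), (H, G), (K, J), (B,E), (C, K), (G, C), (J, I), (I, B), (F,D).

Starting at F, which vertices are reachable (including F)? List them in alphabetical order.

D, F

Start at F.
Its neighbours: D.
Nothing further is reachable.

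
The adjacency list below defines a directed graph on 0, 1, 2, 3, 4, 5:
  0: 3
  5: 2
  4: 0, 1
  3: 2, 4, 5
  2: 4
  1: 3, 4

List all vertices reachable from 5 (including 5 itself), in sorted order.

0, 1, 2, 3, 4, 5

Start at 5.
Its neighbours: 2.
Then their neighbours: 4.
Then next layer: 0, 1.
Then next layer: 3.
Every vertex is now reached.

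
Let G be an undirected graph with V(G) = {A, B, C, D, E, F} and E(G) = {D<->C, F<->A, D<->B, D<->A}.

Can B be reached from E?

No

E has no edges, so nothing is reachable from it.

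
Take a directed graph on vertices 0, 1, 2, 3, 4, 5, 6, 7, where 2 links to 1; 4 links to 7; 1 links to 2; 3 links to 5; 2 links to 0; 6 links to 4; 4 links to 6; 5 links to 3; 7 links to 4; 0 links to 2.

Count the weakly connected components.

3

From 0: component {0, 1, 2}.
From 3: component {3, 5}.
From 4: component {4, 6, 7}.
That's 3 components.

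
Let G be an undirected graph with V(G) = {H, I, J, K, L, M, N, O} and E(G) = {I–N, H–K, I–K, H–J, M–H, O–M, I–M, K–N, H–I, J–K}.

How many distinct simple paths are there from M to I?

M–H–I
M–H–J–K–I
M–H–J–K–N–I
M–H–K–I
M–H–K–N–I
M–I

6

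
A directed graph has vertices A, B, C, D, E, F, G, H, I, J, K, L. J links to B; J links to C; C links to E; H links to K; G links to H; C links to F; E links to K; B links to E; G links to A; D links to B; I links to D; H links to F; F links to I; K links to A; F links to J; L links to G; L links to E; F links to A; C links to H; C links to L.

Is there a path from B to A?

Explore from B.
Distance 1: reach E.
Distance 2: reach K.
Distance 3: reach A.
Found A.

Yes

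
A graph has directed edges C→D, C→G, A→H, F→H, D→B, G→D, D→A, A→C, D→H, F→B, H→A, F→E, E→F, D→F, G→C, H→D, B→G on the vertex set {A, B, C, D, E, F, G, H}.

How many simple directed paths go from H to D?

3

H→A→C→D
H→A→C→G→D
H→D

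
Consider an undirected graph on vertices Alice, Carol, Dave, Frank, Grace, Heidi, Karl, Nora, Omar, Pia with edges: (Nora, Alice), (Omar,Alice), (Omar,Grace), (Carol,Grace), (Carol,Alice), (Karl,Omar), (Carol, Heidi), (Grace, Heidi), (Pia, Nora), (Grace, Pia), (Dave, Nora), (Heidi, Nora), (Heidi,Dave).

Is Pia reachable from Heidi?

Explore from Heidi.
Distance 1: reach Carol, Dave, Grace, Nora.
Distance 2: reach Alice, Omar, Pia.
Found Pia.

Yes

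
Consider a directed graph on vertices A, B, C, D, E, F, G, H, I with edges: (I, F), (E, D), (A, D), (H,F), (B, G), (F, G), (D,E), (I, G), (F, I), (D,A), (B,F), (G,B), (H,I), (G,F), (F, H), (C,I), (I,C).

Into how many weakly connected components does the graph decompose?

From A: component {A, D, E}.
From B: component {B, C, F, G, H, I}.
That's 2 components.

2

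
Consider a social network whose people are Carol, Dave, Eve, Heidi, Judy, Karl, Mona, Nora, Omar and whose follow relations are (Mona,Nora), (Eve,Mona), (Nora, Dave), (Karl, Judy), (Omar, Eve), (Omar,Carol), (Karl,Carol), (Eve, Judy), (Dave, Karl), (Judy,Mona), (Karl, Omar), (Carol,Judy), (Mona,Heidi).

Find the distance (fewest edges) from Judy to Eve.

Distance 0: Judy.
Distance 1: Mona.
Distance 2: Heidi, Nora.
Distance 3: Dave.
Distance 4: Karl.
Distance 5: Carol, Omar.
Distance 6: Eve — contains Eve.

6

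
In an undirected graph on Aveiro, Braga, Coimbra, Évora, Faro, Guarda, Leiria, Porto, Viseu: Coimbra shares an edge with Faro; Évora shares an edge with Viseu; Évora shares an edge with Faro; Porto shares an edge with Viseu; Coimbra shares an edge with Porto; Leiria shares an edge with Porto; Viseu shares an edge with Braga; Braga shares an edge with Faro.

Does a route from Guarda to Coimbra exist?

No

Guarda has no edges, so nothing is reachable from it.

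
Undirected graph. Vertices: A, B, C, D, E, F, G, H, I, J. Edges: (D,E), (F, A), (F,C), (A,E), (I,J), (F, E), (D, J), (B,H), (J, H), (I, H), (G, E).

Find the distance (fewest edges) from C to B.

Distance 0: C.
Distance 1: F.
Distance 2: A, E.
Distance 3: D, G.
Distance 4: J.
Distance 5: H, I.
Distance 6: B — contains B.

6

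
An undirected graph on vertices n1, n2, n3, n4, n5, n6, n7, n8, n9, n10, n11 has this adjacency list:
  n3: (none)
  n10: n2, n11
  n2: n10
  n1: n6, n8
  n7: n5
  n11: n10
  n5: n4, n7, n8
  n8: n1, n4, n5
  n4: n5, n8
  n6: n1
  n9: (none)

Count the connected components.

4

From n1: component {n1, n4, n5, n6, n7, n8}.
From n2: component {n2, n10, n11}.
From n3: component {n3}.
From n9: component {n9}.
That's 4 components.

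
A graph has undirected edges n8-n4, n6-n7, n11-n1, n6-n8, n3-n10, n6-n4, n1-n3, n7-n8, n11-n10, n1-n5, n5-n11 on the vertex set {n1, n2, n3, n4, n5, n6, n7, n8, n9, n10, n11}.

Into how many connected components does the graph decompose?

From n1: component {n1, n3, n5, n10, n11}.
From n2: component {n2}.
From n4: component {n4, n6, n7, n8}.
From n9: component {n9}.
That's 4 components.

4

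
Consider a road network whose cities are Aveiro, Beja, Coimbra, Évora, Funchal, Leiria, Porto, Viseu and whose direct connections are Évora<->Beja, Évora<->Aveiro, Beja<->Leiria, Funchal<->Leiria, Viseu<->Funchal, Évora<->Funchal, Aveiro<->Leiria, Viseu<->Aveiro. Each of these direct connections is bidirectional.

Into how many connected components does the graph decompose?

3

From Aveiro: component {Aveiro, Beja, Évora, Funchal, Leiria, Viseu}.
From Coimbra: component {Coimbra}.
From Porto: component {Porto}.
That's 3 components.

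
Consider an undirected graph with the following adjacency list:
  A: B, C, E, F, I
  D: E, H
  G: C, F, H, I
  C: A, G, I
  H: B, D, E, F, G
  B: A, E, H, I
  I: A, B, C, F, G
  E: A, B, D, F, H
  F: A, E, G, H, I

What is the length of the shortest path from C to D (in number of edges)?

Distance 0: C.
Distance 1: A, G, I.
Distance 2: B, E, F, H.
Distance 3: D — contains D.

3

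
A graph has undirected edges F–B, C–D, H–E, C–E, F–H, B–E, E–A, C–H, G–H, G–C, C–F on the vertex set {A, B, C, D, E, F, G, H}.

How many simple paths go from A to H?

7

A–E–B–F–C–G–H
A–E–B–F–C–H
A–E–B–F–H
A–E–C–F–H
A–E–C–G–H
A–E–C–H
A–E–H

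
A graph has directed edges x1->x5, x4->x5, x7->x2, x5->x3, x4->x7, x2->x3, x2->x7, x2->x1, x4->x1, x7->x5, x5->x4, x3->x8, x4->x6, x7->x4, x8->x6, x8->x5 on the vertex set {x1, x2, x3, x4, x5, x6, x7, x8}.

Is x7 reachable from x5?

Yes

Explore from x5.
Distance 1: reach x3, x4.
Distance 2: reach x1, x6, x7, x8.
Found x7.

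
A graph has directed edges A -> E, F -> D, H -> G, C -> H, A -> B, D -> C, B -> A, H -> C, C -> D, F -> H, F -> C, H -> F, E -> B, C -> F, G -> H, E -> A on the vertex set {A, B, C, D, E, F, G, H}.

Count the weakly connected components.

2

From A: component {A, B, E}.
From C: component {C, D, F, G, H}.
That's 2 components.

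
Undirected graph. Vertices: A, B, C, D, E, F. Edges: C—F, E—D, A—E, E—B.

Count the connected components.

2

From A: component {A, B, D, E}.
From C: component {C, F}.
That's 2 components.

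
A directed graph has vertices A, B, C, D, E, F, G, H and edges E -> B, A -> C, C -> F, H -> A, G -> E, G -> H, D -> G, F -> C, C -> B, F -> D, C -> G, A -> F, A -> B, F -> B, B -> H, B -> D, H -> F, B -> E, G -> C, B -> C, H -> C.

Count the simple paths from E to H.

E→B→C→F→D→G→H
E→B→C→G→H
E→B→D→G→H
E→B→H

4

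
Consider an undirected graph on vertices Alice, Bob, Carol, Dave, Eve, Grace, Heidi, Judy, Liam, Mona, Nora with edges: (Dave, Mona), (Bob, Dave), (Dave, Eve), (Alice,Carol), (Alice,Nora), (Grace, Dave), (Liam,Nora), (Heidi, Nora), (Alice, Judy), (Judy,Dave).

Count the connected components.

From Alice: component {Alice, Bob, Carol, Dave, Eve, Grace, Heidi, Judy, Liam, Mona, Nora}.
That's 1 component.

1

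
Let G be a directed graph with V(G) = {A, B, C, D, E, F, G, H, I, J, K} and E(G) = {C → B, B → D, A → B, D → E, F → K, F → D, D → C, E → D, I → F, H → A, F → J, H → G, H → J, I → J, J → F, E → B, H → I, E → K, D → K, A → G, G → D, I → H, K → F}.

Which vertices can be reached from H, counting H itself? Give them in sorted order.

A, B, C, D, E, F, G, H, I, J, K

Start at H.
Its neighbours: A, G, I, J.
Then their neighbours: B, D, F.
Then next layer: C, E, K.
Every vertex is now reached.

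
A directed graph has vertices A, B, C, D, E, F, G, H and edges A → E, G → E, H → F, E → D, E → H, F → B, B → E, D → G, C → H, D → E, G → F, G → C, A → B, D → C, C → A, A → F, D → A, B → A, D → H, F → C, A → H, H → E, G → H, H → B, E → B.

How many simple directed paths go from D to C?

21

D→A→B→E→H→F→C
D→A→E→H→F→C
D→A→F→C
D→A→H→F→C
D→C
D→E→B→A→F→C
D→E→B→A→H→F→C
D→E→H→B→A→F→C
... and 13 more.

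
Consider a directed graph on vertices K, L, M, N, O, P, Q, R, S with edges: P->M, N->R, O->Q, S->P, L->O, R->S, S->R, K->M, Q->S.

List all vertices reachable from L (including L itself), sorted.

Start at L.
Its neighbours: O.
Then their neighbours: Q.
Then next layer: S.
Then next layer: P, R.
Then next layer: M.
Nothing further is reachable.

L, M, O, P, Q, R, S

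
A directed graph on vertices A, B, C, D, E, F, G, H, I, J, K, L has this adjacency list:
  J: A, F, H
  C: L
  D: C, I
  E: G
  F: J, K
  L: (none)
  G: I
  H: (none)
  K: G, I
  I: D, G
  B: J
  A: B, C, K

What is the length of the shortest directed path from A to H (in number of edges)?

Distance 0: A.
Distance 1: B, C, K.
Distance 2: G, I, J, L.
Distance 3: D, F, H — contains H.

3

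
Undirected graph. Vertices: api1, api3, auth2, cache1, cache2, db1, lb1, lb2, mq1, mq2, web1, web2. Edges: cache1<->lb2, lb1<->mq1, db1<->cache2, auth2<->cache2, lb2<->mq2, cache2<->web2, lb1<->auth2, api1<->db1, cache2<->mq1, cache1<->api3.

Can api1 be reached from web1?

No

web1 has no edges, so nothing is reachable from it.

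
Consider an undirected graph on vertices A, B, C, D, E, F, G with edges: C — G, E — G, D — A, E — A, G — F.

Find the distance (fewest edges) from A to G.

Distance 0: A.
Distance 1: D, E.
Distance 2: G — contains G.

2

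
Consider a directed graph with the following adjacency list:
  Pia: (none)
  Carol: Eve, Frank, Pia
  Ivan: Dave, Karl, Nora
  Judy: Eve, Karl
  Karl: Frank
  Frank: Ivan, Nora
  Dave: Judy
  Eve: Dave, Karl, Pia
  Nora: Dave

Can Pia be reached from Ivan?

Explore from Ivan.
Distance 1: reach Dave, Karl, Nora.
Distance 2: reach Frank, Judy.
Distance 3: reach Eve.
Distance 4: reach Pia.
Found Pia.

Yes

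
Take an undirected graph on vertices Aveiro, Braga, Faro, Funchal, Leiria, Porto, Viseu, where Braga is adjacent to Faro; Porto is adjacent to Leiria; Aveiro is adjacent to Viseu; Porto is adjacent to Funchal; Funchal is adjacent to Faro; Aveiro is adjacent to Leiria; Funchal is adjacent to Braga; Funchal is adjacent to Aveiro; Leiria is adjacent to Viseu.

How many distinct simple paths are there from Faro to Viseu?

Faro–Braga–Funchal–Aveiro–Leiria–Viseu
Faro–Braga–Funchal–Aveiro–Viseu
Faro–Braga–Funchal–Porto–Leiria–Aveiro–Viseu
Faro–Braga–Funchal–Porto–Leiria–Viseu
Faro–Funchal–Aveiro–Leiria–Viseu
Faro–Funchal–Aveiro–Viseu
Faro–Funchal–Porto–Leiria–Aveiro–Viseu
Faro–Funchal–Porto–Leiria–Viseu

8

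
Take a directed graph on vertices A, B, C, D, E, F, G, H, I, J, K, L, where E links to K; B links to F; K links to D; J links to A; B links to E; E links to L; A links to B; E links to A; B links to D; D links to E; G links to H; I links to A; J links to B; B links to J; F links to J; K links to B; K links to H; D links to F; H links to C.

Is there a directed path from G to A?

Explore from G.
Distance 1: reach H.
Distance 2: reach C.
The search from G is exhausted; no directed path reaches A.

No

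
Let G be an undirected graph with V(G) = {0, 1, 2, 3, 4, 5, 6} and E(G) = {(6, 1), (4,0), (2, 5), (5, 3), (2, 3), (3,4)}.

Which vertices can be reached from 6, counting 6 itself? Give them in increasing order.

Start at 6.
Its neighbours: 1.
Nothing further is reachable.

1, 6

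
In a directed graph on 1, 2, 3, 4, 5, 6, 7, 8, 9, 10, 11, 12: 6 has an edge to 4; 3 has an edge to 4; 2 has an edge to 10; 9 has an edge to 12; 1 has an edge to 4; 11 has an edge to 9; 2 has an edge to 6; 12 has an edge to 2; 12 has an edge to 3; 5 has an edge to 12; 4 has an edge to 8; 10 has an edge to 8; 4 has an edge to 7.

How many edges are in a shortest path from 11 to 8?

Distance 0: 11.
Distance 1: 9.
Distance 2: 12.
Distance 3: 2, 3.
Distance 4: 4, 6, 10.
Distance 5: 7, 8 — contains 8.

5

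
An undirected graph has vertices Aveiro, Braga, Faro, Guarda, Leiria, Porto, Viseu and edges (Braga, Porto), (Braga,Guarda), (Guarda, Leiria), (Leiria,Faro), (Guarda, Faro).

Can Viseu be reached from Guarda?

No

Explore from Guarda.
Distance 1: reach Braga, Faro, Leiria.
Distance 2: reach Porto.
The search is exhausted without reaching Viseu; it lies in a different component.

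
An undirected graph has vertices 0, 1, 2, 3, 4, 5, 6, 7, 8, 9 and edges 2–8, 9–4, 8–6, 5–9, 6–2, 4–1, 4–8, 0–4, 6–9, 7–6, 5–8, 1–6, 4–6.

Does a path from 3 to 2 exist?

No

3 has no edges, so nothing is reachable from it.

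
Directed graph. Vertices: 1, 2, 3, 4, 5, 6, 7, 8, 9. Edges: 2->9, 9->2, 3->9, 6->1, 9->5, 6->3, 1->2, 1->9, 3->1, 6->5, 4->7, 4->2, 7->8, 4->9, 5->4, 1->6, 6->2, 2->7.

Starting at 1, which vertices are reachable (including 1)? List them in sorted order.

Start at 1.
Its neighbours: 2, 6, 9.
Then their neighbours: 3, 5, 7.
Then next layer: 4, 8.
Every vertex is now reached.

1, 2, 3, 4, 5, 6, 7, 8, 9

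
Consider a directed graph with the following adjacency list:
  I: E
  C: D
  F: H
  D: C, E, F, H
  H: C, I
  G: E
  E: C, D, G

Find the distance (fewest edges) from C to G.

3

Distance 0: C.
Distance 1: D.
Distance 2: E, F, H.
Distance 3: G, I — contains G.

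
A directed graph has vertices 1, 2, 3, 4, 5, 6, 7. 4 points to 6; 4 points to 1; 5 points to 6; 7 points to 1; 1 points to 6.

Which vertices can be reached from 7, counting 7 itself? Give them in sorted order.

1, 6, 7

Start at 7.
Its neighbours: 1.
Then their neighbours: 6.
Nothing further is reachable.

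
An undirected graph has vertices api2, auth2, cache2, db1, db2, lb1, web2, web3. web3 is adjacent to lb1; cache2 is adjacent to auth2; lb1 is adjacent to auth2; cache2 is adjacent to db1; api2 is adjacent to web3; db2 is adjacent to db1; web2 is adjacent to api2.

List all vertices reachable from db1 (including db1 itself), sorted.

api2, auth2, cache2, db1, db2, lb1, web2, web3

Start at db1.
Its neighbours: cache2, db2.
Then their neighbours: auth2.
Then next layer: lb1.
Then next layer: web3.
Then next layer: api2.
Then next layer: web2.
Every vertex is now reached.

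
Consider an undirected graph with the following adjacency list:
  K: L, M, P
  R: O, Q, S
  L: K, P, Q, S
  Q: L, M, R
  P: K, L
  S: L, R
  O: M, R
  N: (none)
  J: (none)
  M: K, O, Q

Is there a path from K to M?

Yes

Explore from K.
Distance 1: reach L, M, P.
Found M.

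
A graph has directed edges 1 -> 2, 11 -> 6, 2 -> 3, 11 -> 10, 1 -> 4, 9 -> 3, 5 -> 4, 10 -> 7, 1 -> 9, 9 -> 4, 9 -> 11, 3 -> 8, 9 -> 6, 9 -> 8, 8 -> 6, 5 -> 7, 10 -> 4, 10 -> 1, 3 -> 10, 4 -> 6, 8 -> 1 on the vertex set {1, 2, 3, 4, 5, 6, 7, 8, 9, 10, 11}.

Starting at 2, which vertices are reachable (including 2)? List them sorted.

1, 2, 3, 4, 6, 7, 8, 9, 10, 11

Start at 2.
Its neighbours: 3.
Then their neighbours: 8, 10.
Then next layer: 1, 4, 6, 7.
Then next layer: 9.
Then next layer: 11.
Nothing further is reachable.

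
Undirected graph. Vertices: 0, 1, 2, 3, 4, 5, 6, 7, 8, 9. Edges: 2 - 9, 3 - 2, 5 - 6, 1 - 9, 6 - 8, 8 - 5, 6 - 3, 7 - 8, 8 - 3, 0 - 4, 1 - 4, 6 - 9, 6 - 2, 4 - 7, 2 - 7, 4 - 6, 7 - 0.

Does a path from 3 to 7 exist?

Explore from 3.
Distance 1: reach 2, 6, 8.
Distance 2: reach 4, 5, 7, 9.
Found 7.

Yes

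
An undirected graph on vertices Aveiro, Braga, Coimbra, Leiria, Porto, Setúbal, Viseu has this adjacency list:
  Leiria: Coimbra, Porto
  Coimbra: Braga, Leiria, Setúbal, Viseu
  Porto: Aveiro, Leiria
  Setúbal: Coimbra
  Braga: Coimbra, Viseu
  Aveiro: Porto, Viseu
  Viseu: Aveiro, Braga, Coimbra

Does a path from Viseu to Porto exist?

Yes

Explore from Viseu.
Distance 1: reach Aveiro, Braga, Coimbra.
Distance 2: reach Leiria, Porto, Setúbal.
Found Porto.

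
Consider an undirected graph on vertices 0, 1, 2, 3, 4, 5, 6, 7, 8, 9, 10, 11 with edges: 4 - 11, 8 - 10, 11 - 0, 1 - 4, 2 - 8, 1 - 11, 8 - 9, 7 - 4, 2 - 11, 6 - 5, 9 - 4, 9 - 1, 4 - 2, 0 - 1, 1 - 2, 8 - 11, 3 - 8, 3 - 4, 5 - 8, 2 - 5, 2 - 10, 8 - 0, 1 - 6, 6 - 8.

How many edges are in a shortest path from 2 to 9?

Distance 0: 2.
Distance 1: 1, 4, 5, 8, 10, 11.
Distance 2: 0, 3, 6, 7, 9 — contains 9.

2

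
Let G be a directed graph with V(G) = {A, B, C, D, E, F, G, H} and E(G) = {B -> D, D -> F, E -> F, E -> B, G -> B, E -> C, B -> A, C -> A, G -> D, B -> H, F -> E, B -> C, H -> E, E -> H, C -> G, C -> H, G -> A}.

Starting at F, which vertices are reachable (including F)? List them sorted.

Start at F.
Its neighbours: E.
Then their neighbours: B, C, H.
Then next layer: A, D, G.
Every vertex is now reached.

A, B, C, D, E, F, G, H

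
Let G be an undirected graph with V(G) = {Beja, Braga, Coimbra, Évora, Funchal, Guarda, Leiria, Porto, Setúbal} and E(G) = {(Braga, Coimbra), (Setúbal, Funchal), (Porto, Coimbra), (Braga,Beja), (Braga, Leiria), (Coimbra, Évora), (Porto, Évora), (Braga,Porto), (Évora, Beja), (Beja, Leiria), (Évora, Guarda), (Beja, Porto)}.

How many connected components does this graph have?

From Beja: component {Beja, Braga, Coimbra, Évora, Guarda, Leiria, Porto}.
From Funchal: component {Funchal, Setúbal}.
That's 2 components.

2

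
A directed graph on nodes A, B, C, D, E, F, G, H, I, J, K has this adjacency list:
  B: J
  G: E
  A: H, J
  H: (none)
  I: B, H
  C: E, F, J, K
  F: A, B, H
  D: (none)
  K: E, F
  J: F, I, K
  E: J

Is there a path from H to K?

No

H has no outgoing edges, so nothing is reachable from it.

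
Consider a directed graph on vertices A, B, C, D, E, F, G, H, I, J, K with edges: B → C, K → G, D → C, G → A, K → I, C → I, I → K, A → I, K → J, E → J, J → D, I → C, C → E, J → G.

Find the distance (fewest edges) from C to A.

Distance 0: C.
Distance 1: E, I.
Distance 2: J, K.
Distance 3: D, G.
Distance 4: A — contains A.

4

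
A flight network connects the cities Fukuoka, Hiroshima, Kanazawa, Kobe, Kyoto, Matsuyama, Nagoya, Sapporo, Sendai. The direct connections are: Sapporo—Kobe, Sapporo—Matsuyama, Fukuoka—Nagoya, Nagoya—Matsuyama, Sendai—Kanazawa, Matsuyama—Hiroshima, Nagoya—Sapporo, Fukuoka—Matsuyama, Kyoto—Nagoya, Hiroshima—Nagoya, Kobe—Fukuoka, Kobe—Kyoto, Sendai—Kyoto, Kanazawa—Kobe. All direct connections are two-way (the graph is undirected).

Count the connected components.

From Fukuoka: component {Fukuoka, Hiroshima, Kanazawa, Kobe, Kyoto, Matsuyama, Nagoya, Sapporo, Sendai}.
That's 1 component.

1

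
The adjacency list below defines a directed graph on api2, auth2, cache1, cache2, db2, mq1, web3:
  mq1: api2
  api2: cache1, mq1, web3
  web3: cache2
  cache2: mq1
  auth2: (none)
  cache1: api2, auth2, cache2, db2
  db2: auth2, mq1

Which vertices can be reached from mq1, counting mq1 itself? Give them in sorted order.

api2, auth2, cache1, cache2, db2, mq1, web3

Start at mq1.
Its neighbours: api2.
Then their neighbours: cache1, web3.
Then next layer: auth2, cache2, db2.
Every vertex is now reached.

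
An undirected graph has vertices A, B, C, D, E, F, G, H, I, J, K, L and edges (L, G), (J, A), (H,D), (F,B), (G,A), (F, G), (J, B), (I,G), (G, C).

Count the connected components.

From A: component {A, B, C, F, G, I, J, L}.
From D: component {D, H}.
From E: component {E}.
From K: component {K}.
That's 4 components.

4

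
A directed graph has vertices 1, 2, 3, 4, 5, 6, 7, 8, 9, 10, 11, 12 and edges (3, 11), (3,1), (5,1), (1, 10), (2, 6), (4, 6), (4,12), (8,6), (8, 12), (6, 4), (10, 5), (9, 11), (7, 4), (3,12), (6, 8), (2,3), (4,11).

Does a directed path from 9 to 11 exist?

Explore from 9.
Distance 1: reach 11.
Found 11.

Yes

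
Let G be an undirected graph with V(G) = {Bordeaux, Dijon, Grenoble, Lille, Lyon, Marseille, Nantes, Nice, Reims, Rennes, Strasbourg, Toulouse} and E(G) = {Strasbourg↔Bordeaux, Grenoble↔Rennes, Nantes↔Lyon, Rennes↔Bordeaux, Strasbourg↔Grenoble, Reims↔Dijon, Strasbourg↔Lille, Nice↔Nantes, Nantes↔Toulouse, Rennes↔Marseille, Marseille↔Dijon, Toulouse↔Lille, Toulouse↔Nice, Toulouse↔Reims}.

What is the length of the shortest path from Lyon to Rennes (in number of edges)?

6

Distance 0: Lyon.
Distance 1: Nantes.
Distance 2: Nice, Toulouse.
Distance 3: Lille, Reims.
Distance 4: Dijon, Strasbourg.
Distance 5: Bordeaux, Grenoble, Marseille.
Distance 6: Rennes — contains Rennes.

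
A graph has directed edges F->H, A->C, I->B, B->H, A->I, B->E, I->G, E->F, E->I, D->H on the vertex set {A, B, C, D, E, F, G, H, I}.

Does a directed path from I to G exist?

Explore from I.
Distance 1: reach B, G.
Found G.

Yes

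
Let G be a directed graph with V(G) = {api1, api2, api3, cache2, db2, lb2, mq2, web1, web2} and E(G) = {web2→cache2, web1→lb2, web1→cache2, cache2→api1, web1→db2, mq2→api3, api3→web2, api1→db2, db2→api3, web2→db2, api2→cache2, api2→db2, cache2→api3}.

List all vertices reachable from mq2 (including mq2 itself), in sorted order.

api1, api3, cache2, db2, mq2, web2

Start at mq2.
Its neighbours: api3.
Then their neighbours: web2.
Then next layer: cache2, db2.
Then next layer: api1.
Nothing further is reachable.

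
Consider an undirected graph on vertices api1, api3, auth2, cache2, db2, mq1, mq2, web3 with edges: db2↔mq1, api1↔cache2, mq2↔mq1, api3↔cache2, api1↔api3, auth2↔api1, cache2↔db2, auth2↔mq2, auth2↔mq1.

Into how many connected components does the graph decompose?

From api1: component {api1, api3, auth2, cache2, db2, mq1, mq2}.
From web3: component {web3}.
That's 2 components.

2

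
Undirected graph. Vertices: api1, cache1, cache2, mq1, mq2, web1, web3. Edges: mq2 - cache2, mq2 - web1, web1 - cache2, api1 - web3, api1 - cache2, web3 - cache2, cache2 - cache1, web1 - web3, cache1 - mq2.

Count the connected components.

2

From api1: component {api1, cache1, cache2, mq2, web1, web3}.
From mq1: component {mq1}.
That's 2 components.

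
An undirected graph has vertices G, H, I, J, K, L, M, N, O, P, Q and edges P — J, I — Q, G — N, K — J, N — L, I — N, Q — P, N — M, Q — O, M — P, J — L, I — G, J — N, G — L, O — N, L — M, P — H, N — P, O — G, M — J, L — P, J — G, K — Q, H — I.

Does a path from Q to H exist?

Explore from Q.
Distance 1: reach I, K, O, P.
Distance 2: reach G, H, J, L, M, N.
Found H.

Yes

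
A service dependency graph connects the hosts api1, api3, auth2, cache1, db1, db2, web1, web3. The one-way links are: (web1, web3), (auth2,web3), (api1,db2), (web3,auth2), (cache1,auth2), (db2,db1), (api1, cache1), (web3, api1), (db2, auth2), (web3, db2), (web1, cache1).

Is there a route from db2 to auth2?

Yes

Explore from db2.
Distance 1: reach auth2, db1.
Found auth2.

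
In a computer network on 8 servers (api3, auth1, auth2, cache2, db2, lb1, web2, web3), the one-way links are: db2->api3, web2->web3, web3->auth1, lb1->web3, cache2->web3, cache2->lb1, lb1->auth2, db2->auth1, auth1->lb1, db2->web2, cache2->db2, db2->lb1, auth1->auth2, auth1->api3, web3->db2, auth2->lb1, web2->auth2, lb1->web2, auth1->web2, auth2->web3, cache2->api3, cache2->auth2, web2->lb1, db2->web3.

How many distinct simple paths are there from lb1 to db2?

4

lb1→auth2→web3→db2
lb1→web2→auth2→web3→db2
lb1→web2→web3→db2
lb1→web3→db2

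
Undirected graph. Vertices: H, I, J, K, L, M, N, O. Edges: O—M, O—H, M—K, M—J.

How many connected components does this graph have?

4

From H: component {H, J, K, M, O}.
From I: component {I}.
From L: component {L}.
From N: component {N}.
That's 4 components.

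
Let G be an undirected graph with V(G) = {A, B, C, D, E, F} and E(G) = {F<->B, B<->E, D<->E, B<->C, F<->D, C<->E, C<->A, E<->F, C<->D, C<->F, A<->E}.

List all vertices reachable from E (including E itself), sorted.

Start at E.
Its neighbours: A, B, C, D, F.
Every vertex is now reached.

A, B, C, D, E, F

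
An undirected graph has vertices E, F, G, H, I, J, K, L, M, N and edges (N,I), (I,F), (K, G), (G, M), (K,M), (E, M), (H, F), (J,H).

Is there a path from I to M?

Explore from I.
Distance 1: reach F, N.
Distance 2: reach H.
Distance 3: reach J.
The search is exhausted without reaching M; it lies in a different component.

No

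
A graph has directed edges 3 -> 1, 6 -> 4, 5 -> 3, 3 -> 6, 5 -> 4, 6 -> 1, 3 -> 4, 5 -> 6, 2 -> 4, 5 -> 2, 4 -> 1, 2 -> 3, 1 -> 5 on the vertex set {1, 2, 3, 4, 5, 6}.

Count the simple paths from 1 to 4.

1→5→2→3→4
1→5→2→3→6→4
1→5→2→4
1→5→3→4
1→5→3→6→4
1→5→4
1→5→6→4

7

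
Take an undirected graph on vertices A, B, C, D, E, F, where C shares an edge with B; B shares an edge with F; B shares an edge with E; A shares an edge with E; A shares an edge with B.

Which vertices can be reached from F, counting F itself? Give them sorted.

Start at F.
Its neighbours: B.
Then their neighbours: A, C, E.
Nothing further is reachable.

A, B, C, E, F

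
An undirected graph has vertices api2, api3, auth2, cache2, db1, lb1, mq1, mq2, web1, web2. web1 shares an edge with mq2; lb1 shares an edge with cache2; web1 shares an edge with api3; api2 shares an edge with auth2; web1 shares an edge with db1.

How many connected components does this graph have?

From api2: component {api2, auth2}.
From api3: component {api3, db1, mq2, web1}.
From cache2: component {cache2, lb1}.
From mq1: component {mq1}.
From web2: component {web2}.
That's 5 components.

5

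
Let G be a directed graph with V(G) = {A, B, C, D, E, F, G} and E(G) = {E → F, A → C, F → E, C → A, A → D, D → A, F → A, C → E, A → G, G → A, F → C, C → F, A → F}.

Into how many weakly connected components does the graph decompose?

From A: component {A, C, D, E, F, G}.
From B: component {B}.
That's 2 components.

2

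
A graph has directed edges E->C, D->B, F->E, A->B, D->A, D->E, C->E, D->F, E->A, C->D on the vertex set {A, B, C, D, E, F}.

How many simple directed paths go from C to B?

C→D→A→B
C→D→B
C→D→E→A→B
C→D→F→E→A→B
C→E→A→B

5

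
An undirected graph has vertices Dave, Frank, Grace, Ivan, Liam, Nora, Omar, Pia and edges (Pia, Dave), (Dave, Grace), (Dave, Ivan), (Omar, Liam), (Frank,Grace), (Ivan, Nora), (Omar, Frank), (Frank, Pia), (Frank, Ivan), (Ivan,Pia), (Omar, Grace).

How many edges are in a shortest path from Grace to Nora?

3

Distance 0: Grace.
Distance 1: Dave, Frank, Omar.
Distance 2: Ivan, Liam, Pia.
Distance 3: Nora — contains Nora.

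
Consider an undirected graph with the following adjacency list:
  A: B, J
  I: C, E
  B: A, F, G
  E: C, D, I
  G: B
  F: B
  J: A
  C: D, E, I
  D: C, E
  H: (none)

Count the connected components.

From A: component {A, B, F, G, J}.
From C: component {C, D, E, I}.
From H: component {H}.
That's 3 components.

3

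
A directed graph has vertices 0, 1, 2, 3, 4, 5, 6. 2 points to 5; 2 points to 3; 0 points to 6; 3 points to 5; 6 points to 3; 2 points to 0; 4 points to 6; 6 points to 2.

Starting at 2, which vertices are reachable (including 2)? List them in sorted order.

0, 2, 3, 5, 6

Start at 2.
Its neighbours: 0, 3, 5.
Then their neighbours: 6.
Nothing further is reachable.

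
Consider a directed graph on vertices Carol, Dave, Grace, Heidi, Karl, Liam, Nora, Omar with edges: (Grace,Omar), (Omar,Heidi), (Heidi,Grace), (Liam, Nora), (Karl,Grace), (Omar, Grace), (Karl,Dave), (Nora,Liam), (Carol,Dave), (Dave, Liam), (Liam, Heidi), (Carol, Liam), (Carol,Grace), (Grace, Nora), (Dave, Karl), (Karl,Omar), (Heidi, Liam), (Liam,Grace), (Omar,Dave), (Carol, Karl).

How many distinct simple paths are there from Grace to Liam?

Grace→Nora→Liam
Grace→Omar→Dave→Liam
Grace→Omar→Heidi→Liam

3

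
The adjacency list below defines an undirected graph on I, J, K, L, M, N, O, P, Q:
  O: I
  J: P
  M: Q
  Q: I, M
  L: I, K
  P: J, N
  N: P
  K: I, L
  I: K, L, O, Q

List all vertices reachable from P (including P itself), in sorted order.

Start at P.
Its neighbours: J, N.
Nothing further is reachable.

J, N, P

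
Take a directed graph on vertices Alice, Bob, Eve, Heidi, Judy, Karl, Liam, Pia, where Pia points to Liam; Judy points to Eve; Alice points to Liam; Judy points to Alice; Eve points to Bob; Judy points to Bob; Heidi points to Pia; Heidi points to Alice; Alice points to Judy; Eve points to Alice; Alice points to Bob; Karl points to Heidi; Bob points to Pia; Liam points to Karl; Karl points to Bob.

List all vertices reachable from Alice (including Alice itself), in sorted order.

Start at Alice.
Its neighbours: Bob, Judy, Liam.
Then their neighbours: Eve, Karl, Pia.
Then next layer: Heidi.
Every vertex is now reached.

Alice, Bob, Eve, Heidi, Judy, Karl, Liam, Pia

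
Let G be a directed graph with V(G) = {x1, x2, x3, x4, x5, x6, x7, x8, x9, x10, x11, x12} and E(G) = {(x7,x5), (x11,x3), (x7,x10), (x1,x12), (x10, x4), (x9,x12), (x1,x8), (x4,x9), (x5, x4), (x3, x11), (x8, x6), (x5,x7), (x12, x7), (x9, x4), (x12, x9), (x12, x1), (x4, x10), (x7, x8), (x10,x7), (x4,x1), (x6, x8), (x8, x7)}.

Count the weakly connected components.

3

From x1: component {x1, x4, x5, x6, x7, x8, x9, x10, x12}.
From x2: component {x2}.
From x3: component {x3, x11}.
That's 3 components.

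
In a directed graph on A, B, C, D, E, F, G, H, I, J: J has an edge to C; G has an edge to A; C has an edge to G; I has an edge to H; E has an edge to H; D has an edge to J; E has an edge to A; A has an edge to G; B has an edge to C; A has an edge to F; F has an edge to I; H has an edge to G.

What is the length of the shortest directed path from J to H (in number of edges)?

6

Distance 0: J.
Distance 1: C.
Distance 2: G.
Distance 3: A.
Distance 4: F.
Distance 5: I.
Distance 6: H — contains H.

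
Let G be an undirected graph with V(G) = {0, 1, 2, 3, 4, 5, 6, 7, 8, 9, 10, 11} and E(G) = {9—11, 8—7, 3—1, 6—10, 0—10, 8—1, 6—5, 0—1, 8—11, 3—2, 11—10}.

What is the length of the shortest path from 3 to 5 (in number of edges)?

5

Distance 0: 3.
Distance 1: 1, 2.
Distance 2: 0, 8.
Distance 3: 7, 10, 11.
Distance 4: 6, 9.
Distance 5: 5 — contains 5.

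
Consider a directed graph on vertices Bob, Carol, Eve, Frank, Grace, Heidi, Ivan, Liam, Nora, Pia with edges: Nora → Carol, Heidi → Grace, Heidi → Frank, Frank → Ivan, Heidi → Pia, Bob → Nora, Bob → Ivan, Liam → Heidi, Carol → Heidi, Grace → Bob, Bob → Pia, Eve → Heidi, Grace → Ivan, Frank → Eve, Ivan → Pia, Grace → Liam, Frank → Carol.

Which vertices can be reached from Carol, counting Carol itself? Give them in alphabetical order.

Start at Carol.
Its neighbours: Heidi.
Then their neighbours: Frank, Grace, Pia.
Then next layer: Bob, Eve, Ivan, Liam.
Then next layer: Nora.
Every vertex is now reached.

Bob, Carol, Eve, Frank, Grace, Heidi, Ivan, Liam, Nora, Pia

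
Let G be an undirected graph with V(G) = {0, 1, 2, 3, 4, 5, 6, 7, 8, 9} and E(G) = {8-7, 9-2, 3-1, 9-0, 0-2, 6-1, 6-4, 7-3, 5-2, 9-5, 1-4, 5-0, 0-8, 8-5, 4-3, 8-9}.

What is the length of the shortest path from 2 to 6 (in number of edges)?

Distance 0: 2.
Distance 1: 0, 5, 9.
Distance 2: 8.
Distance 3: 7.
Distance 4: 3.
Distance 5: 1, 4.
Distance 6: 6 — contains 6.

6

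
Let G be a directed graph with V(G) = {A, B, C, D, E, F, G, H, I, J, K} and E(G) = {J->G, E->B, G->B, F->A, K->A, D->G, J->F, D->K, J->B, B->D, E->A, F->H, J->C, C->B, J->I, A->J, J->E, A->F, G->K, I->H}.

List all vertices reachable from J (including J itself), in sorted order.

Start at J.
Its neighbours: B, C, E, F, G, I.
Then their neighbours: A, D, H, K.
Every vertex is now reached.

A, B, C, D, E, F, G, H, I, J, K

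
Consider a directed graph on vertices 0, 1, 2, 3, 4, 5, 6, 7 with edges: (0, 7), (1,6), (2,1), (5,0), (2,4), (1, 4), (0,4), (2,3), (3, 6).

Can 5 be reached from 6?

6 has no outgoing edges, so nothing is reachable from it.

No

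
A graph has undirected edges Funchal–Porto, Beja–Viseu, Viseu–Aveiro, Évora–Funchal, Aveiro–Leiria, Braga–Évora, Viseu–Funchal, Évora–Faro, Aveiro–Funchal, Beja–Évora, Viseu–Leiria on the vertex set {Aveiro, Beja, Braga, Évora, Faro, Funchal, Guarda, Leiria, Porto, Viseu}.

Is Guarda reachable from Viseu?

Explore from Viseu.
Distance 1: reach Aveiro, Beja, Funchal, Leiria.
Distance 2: reach Évora, Porto.
Distance 3: reach Braga, Faro.
The search is exhausted without reaching Guarda; it lies in a different component.

No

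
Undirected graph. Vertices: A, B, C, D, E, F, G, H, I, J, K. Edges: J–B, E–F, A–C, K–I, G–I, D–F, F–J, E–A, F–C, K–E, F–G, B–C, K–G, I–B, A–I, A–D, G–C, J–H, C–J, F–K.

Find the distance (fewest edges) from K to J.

Distance 0: K.
Distance 1: E, F, G, I.
Distance 2: A, B, C, D, J — contains J.

2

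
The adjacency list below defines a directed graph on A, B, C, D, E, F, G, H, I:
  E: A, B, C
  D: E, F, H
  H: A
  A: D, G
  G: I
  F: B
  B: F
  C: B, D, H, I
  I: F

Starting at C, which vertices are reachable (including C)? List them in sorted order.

Start at C.
Its neighbours: B, D, H, I.
Then their neighbours: A, E, F.
Then next layer: G.
Every vertex is now reached.

A, B, C, D, E, F, G, H, I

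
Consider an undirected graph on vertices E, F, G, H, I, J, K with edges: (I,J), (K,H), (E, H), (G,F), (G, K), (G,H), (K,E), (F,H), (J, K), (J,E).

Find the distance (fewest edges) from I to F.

4

Distance 0: I.
Distance 1: J.
Distance 2: E, K.
Distance 3: G, H.
Distance 4: F — contains F.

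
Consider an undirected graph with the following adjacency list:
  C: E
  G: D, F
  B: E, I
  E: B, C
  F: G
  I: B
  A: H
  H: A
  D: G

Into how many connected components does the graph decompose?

3

From A: component {A, H}.
From B: component {B, C, E, I}.
From D: component {D, F, G}.
That's 3 components.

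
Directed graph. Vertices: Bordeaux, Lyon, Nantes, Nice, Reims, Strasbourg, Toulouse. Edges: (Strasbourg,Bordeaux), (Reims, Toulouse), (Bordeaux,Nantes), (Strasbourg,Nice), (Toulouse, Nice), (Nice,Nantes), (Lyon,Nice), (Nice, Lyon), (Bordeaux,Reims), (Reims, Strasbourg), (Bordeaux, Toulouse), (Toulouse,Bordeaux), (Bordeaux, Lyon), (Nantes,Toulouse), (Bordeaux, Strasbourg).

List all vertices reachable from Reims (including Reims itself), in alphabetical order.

Bordeaux, Lyon, Nantes, Nice, Reims, Strasbourg, Toulouse

Start at Reims.
Its neighbours: Strasbourg, Toulouse.
Then their neighbours: Bordeaux, Nice.
Then next layer: Lyon, Nantes.
Every vertex is now reached.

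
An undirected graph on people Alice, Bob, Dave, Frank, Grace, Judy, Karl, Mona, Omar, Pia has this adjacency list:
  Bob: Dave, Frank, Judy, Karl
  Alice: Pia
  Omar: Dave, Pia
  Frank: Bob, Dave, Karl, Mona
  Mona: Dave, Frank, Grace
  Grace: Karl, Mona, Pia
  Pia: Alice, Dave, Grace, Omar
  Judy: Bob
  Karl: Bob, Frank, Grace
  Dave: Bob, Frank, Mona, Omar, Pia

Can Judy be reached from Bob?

Yes

Explore from Bob.
Distance 1: reach Dave, Frank, Judy, Karl.
Found Judy.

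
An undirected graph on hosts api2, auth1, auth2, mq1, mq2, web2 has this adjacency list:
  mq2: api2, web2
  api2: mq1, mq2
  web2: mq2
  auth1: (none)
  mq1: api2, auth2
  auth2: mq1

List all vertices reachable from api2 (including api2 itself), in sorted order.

api2, auth2, mq1, mq2, web2

Start at api2.
Its neighbours: mq1, mq2.
Then their neighbours: auth2, web2.
Nothing further is reachable.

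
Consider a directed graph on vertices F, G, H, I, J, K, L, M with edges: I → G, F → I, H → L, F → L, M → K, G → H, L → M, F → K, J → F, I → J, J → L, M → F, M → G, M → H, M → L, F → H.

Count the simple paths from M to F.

M→F

1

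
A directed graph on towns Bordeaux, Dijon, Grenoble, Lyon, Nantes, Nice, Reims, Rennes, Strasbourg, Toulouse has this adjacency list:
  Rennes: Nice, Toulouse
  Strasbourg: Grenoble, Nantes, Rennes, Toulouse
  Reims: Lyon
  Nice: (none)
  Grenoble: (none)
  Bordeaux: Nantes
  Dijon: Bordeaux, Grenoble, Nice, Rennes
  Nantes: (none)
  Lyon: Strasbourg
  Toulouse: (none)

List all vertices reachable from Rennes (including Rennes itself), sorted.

Start at Rennes.
Its neighbours: Nice, Toulouse.
Nothing further is reachable.

Nice, Rennes, Toulouse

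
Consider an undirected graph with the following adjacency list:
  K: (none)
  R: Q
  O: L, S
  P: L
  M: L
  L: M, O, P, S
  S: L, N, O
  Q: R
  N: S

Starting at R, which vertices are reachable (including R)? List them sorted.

Start at R.
Its neighbours: Q.
Nothing further is reachable.

Q, R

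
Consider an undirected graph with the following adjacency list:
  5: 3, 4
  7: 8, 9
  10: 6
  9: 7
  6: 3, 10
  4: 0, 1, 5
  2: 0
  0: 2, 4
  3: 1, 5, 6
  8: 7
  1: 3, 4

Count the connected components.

2

From 0: component {0, 1, 2, 3, 4, 5, 6, 10}.
From 7: component {7, 8, 9}.
That's 2 components.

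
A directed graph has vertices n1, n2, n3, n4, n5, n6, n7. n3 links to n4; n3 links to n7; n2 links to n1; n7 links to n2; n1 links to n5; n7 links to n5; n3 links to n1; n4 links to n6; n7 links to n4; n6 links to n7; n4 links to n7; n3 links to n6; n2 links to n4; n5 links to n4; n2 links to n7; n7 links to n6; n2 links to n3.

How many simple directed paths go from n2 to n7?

n2→n1→n5→n4→n6→n7
n2→n1→n5→n4→n7
n2→n3→n1→n5→n4→n6→n7
n2→n3→n1→n5→n4→n7
n2→n3→n4→n6→n7
n2→n3→n4→n7
n2→n3→n6→n7
n2→n3→n7
n2→n4→n6→n7
n2→n4→n7
n2→n7

11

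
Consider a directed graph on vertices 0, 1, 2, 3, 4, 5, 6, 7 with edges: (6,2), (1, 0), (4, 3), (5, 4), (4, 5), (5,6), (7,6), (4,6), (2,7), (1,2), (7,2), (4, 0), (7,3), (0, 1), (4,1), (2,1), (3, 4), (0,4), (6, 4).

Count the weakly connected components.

1

From 0: component {0, 1, 2, 3, 4, 5, 6, 7}.
That's 1 component.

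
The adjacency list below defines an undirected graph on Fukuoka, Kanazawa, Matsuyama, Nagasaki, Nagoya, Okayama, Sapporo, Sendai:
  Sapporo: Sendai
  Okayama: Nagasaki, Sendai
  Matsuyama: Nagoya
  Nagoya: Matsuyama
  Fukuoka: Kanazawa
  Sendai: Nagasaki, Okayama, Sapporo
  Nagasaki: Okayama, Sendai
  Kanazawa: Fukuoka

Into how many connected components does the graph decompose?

3

From Fukuoka: component {Fukuoka, Kanazawa}.
From Matsuyama: component {Matsuyama, Nagoya}.
From Nagasaki: component {Nagasaki, Okayama, Sapporo, Sendai}.
That's 3 components.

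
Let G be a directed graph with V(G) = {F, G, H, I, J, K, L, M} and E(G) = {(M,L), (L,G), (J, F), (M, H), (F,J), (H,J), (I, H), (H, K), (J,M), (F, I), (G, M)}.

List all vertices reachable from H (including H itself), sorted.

F, G, H, I, J, K, L, M

Start at H.
Its neighbours: J, K.
Then their neighbours: F, M.
Then next layer: I, L.
Then next layer: G.
Every vertex is now reached.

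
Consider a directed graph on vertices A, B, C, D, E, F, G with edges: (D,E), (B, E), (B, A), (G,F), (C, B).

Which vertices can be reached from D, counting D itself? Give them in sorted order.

Start at D.
Its neighbours: E.
Nothing further is reachable.

D, E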